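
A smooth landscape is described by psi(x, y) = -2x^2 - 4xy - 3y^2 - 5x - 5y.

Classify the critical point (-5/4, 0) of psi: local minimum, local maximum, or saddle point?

The Hessian of psi is constant: H = [[-4, -4], [-4, -6]].
det(H) = (-4)·(-6) − (-4)² = 8.
det(H) > 0 and tr(H) = -10 < 0, so H is negative definite and the point is a local maximum.

local maximum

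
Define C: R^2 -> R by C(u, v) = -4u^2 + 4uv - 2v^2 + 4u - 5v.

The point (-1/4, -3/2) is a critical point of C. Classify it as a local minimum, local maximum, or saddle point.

The Hessian of C is constant: H = [[-8, 4], [4, -4]].
det(H) = (-8)·(-4) − 4² = 16.
det(H) > 0 and tr(H) = -12 < 0, so H is negative definite and the point is a local maximum.

local maximum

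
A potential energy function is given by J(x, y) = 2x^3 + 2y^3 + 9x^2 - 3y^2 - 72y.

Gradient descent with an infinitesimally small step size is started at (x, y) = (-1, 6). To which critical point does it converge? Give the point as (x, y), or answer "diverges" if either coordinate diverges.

(0, 4)

J is separable, so gradient descent decouples: x follows -∂J/∂x, y follows -∂J/∂y.
∂J/∂x = 6x(x + 3); at x=-1 this is -12, so x increases.
∂J/∂y = 6(y - 4)(y + 3); at y=6 this is 108, so y decreases.
x converges to its nearest critical value 0 (a local min of the x-part); y converges to 4. The iterate converges to (0, 4).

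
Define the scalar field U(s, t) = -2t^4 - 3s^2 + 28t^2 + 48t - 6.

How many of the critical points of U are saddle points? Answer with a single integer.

1

U separates as a function of s plus a function of t, so ∇U=0 decouples.
∂U/∂s = -6s = 0 at s ∈ {0}; ∂U/∂t = -8(t - 3)(t + 1)(t + 2) = 0 at t ∈ {-2, -1, 3}.
The Hessian is diagonal: diag(U_ss, U_tt). Second derivatives: U_ss(0)=-6; U_tt(-2)=-40, U_tt(-1)=32, U_tt(3)=-160.
Saddle points occur where the two diagonal entries have opposite signs: (0, -1). Count: 1.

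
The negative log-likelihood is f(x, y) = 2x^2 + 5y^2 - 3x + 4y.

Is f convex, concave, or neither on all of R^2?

convex

f is quadratic, so its Hessian is the constant matrix H = [[4, 0], [0, 10]].
det(H) = 40, tr(H) = 14.
det(H) > 0 and tr(H) > 0, so H is positive definite everywhere: convex.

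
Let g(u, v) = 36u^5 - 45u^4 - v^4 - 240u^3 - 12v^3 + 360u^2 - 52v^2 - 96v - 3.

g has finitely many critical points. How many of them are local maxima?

4

g separates as a function of u plus a function of v, so ∇g=0 decouples.
∂g/∂u = 180u(u - 2)(u - 1)(u + 2) = 0 at u ∈ {-2, 0, 1, 2}; ∂g/∂v = -4(v + 2)(v + 3)(v + 4) = 0 at v ∈ {-4, -3, -2}.
The Hessian is diagonal: diag(g_uu, g_vv). Second derivatives: g_uu(-2)=-4320, g_uu(0)=720, g_uu(1)=-540, g_uu(2)=1440; g_vv(-4)=-8, g_vv(-3)=4, g_vv(-2)=-8.
Local maxima occur where both diagonal entries negative: (-2, -4), (-2, -2), (1, -4), (1, -2). Count: 4.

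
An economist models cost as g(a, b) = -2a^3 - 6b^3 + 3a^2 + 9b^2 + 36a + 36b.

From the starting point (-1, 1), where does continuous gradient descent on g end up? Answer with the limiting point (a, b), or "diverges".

(-2, -1)

g is separable, so gradient descent decouples: a follows -∂g/∂a, b follows -∂g/∂b.
∂g/∂a = -6(a - 3)(a + 2); at a=-1 this is 24, so a decreases.
∂g/∂b = -18(b - 2)(b + 1); at b=1 this is 36, so b decreases.
a converges to its nearest critical value -2 (a local min of the a-part); b converges to -1. The iterate converges to (-2, -1).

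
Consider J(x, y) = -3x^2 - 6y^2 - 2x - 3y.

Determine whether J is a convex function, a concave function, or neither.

J is quadratic, so its Hessian is the constant matrix H = [[-6, 0], [0, -12]].
det(H) = 72, tr(H) = -18.
det(H) > 0 and tr(H) < 0, so H is negative definite everywhere: concave.

concave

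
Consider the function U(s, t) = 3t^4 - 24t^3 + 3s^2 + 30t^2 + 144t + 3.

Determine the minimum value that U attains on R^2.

-84

U(s,t) separates as P(s) + Q(t) + 3, so its minimum is min P + min Q + 3.
P'(s) = 6s vanishes at s ∈ {0}; Q'(t) = 12(t - 4)(t - 3)(t + 1) vanishes at t ∈ {-1, 3, 4}.
Local minima of P (where P''>0): P(0)=0. Local minima of Q: Q(-1)=-87, Q(4)=288.
So the global minimum of U is P(0) + Q(-1) + 3 = 0 − 87 + 3 = -84, attained at (0, -1).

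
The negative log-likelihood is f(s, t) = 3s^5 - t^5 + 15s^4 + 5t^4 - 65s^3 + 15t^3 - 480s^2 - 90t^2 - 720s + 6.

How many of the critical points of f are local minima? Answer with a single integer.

f separates as a function of s plus a function of t, so ∇f=0 decouples.
∂f/∂s = 15(s - 4)(s + 1)(s + 3)(s + 4) = 0 at s ∈ {-4, -3, -1, 4}; ∂f/∂t = -5t(t - 4)(t - 3)(t + 3) = 0 at t ∈ {-3, 0, 3, 4}.
The Hessian is diagonal: diag(f_ss, f_tt). Second derivatives: f_ss(-4)=-360, f_ss(-3)=210, f_ss(-1)=-450, f_ss(4)=4200; f_tt(-3)=630, f_tt(0)=-180, f_tt(3)=90, f_tt(4)=-140.
Local minima occur where both diagonal entries positive: (-3, -3), (-3, 3), (4, -3), (4, 3). Count: 4.

4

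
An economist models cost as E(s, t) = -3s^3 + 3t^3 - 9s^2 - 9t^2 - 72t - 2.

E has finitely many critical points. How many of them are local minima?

E separates as a function of s plus a function of t, so ∇E=0 decouples.
∂E/∂s = -9s(s + 2) = 0 at s ∈ {-2, 0}; ∂E/∂t = 9(t - 4)(t + 2) = 0 at t ∈ {-2, 4}.
The Hessian is diagonal: diag(E_ss, E_tt). Second derivatives: E_ss(-2)=18, E_ss(0)=-18; E_tt(-2)=-54, E_tt(4)=54.
Local minima occur where both diagonal entries positive: (-2, 4). Count: 1.

1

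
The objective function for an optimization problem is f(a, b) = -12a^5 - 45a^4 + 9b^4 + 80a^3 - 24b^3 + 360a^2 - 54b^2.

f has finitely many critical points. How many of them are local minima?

f separates as a function of a plus a function of b, so ∇f=0 decouples.
∂f/∂a = -60a(a - 2)(a + 2)(a + 3) = 0 at a ∈ {-3, -2, 0, 2}; ∂f/∂b = 36b(b - 3)(b + 1) = 0 at b ∈ {-1, 0, 3}.
The Hessian is diagonal: diag(f_aa, f_bb). Second derivatives: f_aa(-3)=900, f_aa(-2)=-480, f_aa(0)=720, f_aa(2)=-2400; f_bb(-1)=144, f_bb(0)=-108, f_bb(3)=432.
Local minima occur where both diagonal entries positive: (-3, -1), (-3, 3), (0, -1), (0, 3). Count: 4.

4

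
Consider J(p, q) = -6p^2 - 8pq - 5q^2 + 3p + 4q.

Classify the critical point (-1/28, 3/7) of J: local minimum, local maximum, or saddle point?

The Hessian of J is constant: H = [[-12, -8], [-8, -10]].
det(H) = (-12)·(-10) − (-8)² = 56.
det(H) > 0 and tr(H) = -22 < 0, so H is negative definite and the point is a local maximum.

local maximum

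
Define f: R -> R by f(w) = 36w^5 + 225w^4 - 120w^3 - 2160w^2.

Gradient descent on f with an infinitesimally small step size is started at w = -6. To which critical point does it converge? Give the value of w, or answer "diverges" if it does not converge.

f'(w) = 180w(w - 2)(w + 3)(w + 4), so f'(-6) = 51840.
Gradient descent moves in the -f' direction, i.e. w is decreasing.
There is no critical point below w=-6, and f' keeps the same sign, so the iterate runs off to −∞.

diverges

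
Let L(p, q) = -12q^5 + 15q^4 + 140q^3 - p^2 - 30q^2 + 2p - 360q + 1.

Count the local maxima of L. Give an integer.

L separates as a function of p plus a function of q, so ∇L=0 decouples.
∂L/∂p = -2(p - 1) = 0 at p ∈ {1}; ∂L/∂q = -60(q - 3)(q - 1)(q + 1)(q + 2) = 0 at q ∈ {-2, -1, 1, 3}.
The Hessian is diagonal: diag(L_pp, L_qq). Second derivatives: L_pp(1)=-2; L_qq(-2)=900, L_qq(-1)=-480, L_qq(1)=720, L_qq(3)=-2400.
Local maxima occur where both diagonal entries negative: (1, -1), (1, 3). Count: 2.

2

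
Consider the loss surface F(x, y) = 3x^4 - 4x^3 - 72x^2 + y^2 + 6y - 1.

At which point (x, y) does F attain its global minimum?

(4, -3)

F(x,y) separates as P(x) + Q(y) − 1, so its minimum is min P + min Q − 1.
P'(x) = 12x(x - 4)(x + 3) vanishes at x ∈ {-3, 0, 4}; Q'(y) = 2y + 6 vanishes at y ∈ {-3}.
Local minima of P (where P''>0): P(-3)=-297, P(4)=-640. Local minima of Q: Q(-3)=-9.
So the global minimum of F is P(4) + Q(-3) − 1 = -640 − 9 − 1 = -650, attained at (4, -3).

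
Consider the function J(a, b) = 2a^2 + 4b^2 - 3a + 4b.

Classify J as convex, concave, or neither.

J is quadratic, so its Hessian is the constant matrix H = [[4, 0], [0, 8]].
det(H) = 32, tr(H) = 12.
det(H) > 0 and tr(H) > 0, so H is positive definite everywhere: convex.

convex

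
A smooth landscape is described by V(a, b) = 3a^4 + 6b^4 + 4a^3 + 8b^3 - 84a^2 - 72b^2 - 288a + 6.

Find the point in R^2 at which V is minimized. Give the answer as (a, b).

(4, -3)

V(a,b) separates as P(a) + Q(b) + 6, so its minimum is min P + min Q + 6.
P'(a) = 12(a - 4)(a + 2)(a + 3) vanishes at a ∈ {-3, -2, 4}; Q'(b) = 24b(b - 2)(b + 3) vanishes at b ∈ {-3, 0, 2}.
Local minima of P (where P''>0): P(-3)=243, P(4)=-1472. Local minima of Q: Q(-3)=-378, Q(2)=-128.
So the global minimum of V is P(4) + Q(-3) + 6 = -1472 − 378 + 6 = -1844, attained at (4, -3).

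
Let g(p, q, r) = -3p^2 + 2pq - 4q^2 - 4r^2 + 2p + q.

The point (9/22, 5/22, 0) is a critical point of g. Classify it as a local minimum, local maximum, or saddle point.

local maximum

The Hessian is constant: H = [[-6, 2, 0], [2, -8, 0], [0, 0, -8]].
Leading principal minors: Δ₁ = -6, Δ₂ = 44, Δ₃ = -352.
The minors alternate sign starting negative (−, +, −), so H is negative definite: a local maximum.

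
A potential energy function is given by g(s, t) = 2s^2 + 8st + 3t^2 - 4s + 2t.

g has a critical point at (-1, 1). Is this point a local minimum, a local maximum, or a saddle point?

saddle point

The Hessian of g is constant: H = [[4, 8], [8, 6]].
det(H) = 4·6 − 8² = -40.
Since det(H) < 0, H is indefinite and the critical point is a saddle point.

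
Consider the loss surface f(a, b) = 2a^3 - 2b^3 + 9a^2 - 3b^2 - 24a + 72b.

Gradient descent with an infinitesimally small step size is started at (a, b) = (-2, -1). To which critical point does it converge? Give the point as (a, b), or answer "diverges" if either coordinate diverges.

f is separable, so gradient descent decouples: a follows -∂f/∂a, b follows -∂f/∂b.
∂f/∂a = 6(a - 1)(a + 4); at a=-2 this is -36, so a increases.
∂f/∂b = -6(b - 3)(b + 4); at b=-1 this is 72, so b decreases.
a converges to its nearest critical value 1 (a local min of the a-part); b converges to -4. The iterate converges to (1, -4).

(1, -4)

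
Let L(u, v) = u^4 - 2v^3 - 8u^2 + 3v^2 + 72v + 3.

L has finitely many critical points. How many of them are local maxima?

L separates as a function of u plus a function of v, so ∇L=0 decouples.
∂L/∂u = 4u(u - 2)(u + 2) = 0 at u ∈ {-2, 0, 2}; ∂L/∂v = -6(v - 4)(v + 3) = 0 at v ∈ {-3, 4}.
The Hessian is diagonal: diag(L_uu, L_vv). Second derivatives: L_uu(-2)=32, L_uu(0)=-16, L_uu(2)=32; L_vv(-3)=42, L_vv(4)=-42.
Local maxima occur where both diagonal entries negative: (0, 4). Count: 1.

1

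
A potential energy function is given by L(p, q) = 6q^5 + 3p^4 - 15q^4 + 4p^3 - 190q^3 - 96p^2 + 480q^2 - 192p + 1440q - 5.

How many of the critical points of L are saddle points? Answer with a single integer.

6

L separates as a function of p plus a function of q, so ∇L=0 decouples.
∂L/∂p = 12(p - 4)(p + 1)(p + 4) = 0 at p ∈ {-4, -1, 4}; ∂L/∂q = 30(q - 4)(q - 3)(q + 1)(q + 4) = 0 at q ∈ {-4, -1, 3, 4}.
The Hessian is diagonal: diag(L_pp, L_qq). Second derivatives: L_pp(-4)=288, L_pp(-1)=-180, L_pp(4)=480; L_qq(-4)=-5040, L_qq(-1)=1800, L_qq(3)=-840, L_qq(4)=1200.
Saddle points occur where the two diagonal entries have opposite signs: (-4, -4), (-4, 3), (-1, -1), (-1, 4), (4, -4), (4, 3). Count: 6.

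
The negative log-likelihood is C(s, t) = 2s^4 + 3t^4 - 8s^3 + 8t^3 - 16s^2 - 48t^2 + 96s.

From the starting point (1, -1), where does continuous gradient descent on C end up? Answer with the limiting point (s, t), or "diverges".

(-2, -4)

C is separable, so gradient descent decouples: s follows -∂C/∂s, t follows -∂C/∂t.
∂C/∂s = 8(s - 3)(s - 2)(s + 2); at s=1 this is 48, so s decreases.
∂C/∂t = 12t(t - 2)(t + 4); at t=-1 this is 108, so t decreases.
s converges to its nearest critical value -2 (a local min of the s-part); t converges to -4. The iterate converges to (-2, -4).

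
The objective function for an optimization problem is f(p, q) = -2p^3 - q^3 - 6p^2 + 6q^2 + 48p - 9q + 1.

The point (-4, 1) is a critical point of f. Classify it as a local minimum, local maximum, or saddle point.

local minimum

The mixed partial ∂²f/∂p∂q is 0, so the Hessian at any point is diag(f_pp, f_qq) = diag(-12(p + 1), 6(-q + 2)).
At (-4, 1): H = diag(36, 6).
Both eigenvalues are positive, so H is positive definite: a local minimum.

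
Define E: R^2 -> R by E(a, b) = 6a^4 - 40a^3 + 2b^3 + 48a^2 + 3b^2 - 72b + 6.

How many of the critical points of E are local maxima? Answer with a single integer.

E separates as a function of a plus a function of b, so ∇E=0 decouples.
∂E/∂a = 24a(a - 4)(a - 1) = 0 at a ∈ {0, 1, 4}; ∂E/∂b = 6(b - 3)(b + 4) = 0 at b ∈ {-4, 3}.
The Hessian is diagonal: diag(E_aa, E_bb). Second derivatives: E_aa(0)=96, E_aa(1)=-72, E_aa(4)=288; E_bb(-4)=-42, E_bb(3)=42.
Local maxima occur where both diagonal entries negative: (1, -4). Count: 1.

1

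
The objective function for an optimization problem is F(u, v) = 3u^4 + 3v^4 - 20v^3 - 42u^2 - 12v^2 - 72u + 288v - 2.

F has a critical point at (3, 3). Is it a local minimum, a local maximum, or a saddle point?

saddle point

The mixed partial ∂²F/∂u∂v is 0, so the Hessian at any point is diag(F_uu, F_vv) = diag(12(3u^2 - 7), 12(3v^2 - 10v - 2)).
At (3, 3): H = diag(240, -60).
The eigenvalues have opposite signs, so H is indefinite: a saddle point.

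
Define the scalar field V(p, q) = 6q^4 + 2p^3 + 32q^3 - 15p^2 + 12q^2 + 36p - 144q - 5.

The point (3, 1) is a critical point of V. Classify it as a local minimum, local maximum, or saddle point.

The mixed partial ∂²V/∂p∂q is 0, so the Hessian at any point is diag(V_pp, V_qq) = diag(6(2p - 5), 24(3q^2 + 8q + 1)).
At (3, 1): H = diag(6, 288).
Both eigenvalues are positive, so H is positive definite: a local minimum.

local minimum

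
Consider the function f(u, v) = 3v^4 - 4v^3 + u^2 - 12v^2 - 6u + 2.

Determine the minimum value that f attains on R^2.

f(u,v) separates as P(u) + Q(v) + 2, so its minimum is min P + min Q + 2.
P'(u) = 2u - 6 vanishes at u ∈ {3}; Q'(v) = 12v(v - 2)(v + 1) vanishes at v ∈ {-1, 0, 2}.
Local minima of P (where P''>0): P(3)=-9. Local minima of Q: Q(-1)=-5, Q(2)=-32.
So the global minimum of f is P(3) + Q(2) + 2 = -9 − 32 + 2 = -39, attained at (3, 2).

-39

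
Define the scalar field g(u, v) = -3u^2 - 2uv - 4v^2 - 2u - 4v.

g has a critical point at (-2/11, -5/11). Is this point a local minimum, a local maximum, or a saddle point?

The Hessian of g is constant: H = [[-6, -2], [-2, -8]].
det(H) = (-6)·(-8) − (-2)² = 44.
det(H) > 0 and tr(H) = -14 < 0, so H is negative definite and the point is a local maximum.

local maximum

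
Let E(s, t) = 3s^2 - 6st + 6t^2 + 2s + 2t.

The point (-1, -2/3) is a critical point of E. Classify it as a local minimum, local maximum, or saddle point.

local minimum

The Hessian of E is constant: H = [[6, -6], [-6, 12]].
det(H) = 6·12 − (-6)² = 36.
det(H) > 0 and tr(H) = 18 > 0, so H is positive definite and the point is a local minimum.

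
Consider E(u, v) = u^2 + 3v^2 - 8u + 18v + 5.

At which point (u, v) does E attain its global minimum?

E(u,v) separates as P(u) + Q(v) + 5, so its minimum is min P + min Q + 5.
P'(u) = 2u - 8 vanishes at u ∈ {4}; Q'(v) = 6v + 18 vanishes at v ∈ {-3}.
Local minima of P (where P''>0): P(4)=-16. Local minima of Q: Q(-3)=-27.
So the global minimum of E is P(4) + Q(-3) + 5 = -16 − 27 + 5 = -38, attained at (4, -3).

(4, -3)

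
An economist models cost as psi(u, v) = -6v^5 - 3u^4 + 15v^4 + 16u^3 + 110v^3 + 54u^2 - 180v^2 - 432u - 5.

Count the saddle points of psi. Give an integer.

6

psi separates as a function of u plus a function of v, so ∇psi=0 decouples.
∂psi/∂u = -12(u - 4)(u - 3)(u + 3) = 0 at u ∈ {-3, 3, 4}; ∂psi/∂v = -30v(v - 4)(v - 1)(v + 3) = 0 at v ∈ {-3, 0, 1, 4}.
The Hessian is diagonal: diag(psi_uu, psi_vv). Second derivatives: psi_uu(-3)=-504, psi_uu(3)=72, psi_uu(4)=-84; psi_vv(-3)=2520, psi_vv(0)=-360, psi_vv(1)=360, psi_vv(4)=-2520.
Saddle points occur where the two diagonal entries have opposite signs: (-3, -3), (-3, 1), (3, 0), (3, 4), (4, -3), (4, 1). Count: 6.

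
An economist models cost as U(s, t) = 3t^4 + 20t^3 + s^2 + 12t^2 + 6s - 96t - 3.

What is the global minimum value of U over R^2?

U(s,t) separates as P(s) + Q(t) − 3, so its minimum is min P + min Q − 3.
P'(s) = 2s + 6 vanishes at s ∈ {-3}; Q'(t) = 12(t - 1)(t + 2)(t + 4) vanishes at t ∈ {-4, -2, 1}.
Local minima of P (where P''>0): P(-3)=-9. Local minima of Q: Q(-4)=64, Q(1)=-61.
So the global minimum of U is P(-3) + Q(1) − 3 = -9 − 61 − 3 = -73, attained at (-3, 1).

-73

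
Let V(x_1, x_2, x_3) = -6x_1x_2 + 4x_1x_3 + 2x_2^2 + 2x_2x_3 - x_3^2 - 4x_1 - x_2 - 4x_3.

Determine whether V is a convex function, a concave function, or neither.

V is quadratic, so its Hessian is the constant matrix H = [[0, -6, 4], [-6, 4, 2], [4, 2, -2]].
Leading principal minors: 0, -36, -88.
Neither pattern holds ⇒ H is indefinite ⇒ neither convex nor concave.

neither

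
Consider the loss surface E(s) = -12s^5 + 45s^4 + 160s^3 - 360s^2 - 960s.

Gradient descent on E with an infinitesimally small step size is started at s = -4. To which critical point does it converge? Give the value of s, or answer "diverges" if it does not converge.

E'(s) = -60(s - 4)(s - 2)(s + 1)(s + 2), so E'(-4) = -17280.
Gradient descent moves in the -E' direction, i.e. s is increasing.
The nearest critical point in that direction is s = -2, where E'' = 1440 > 0 (a local minimum). The iterate converges there.

-2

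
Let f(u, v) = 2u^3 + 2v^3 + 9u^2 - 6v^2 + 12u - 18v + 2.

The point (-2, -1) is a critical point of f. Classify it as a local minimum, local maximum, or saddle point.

The mixed partial ∂²f/∂u∂v is 0, so the Hessian at any point is diag(f_uu, f_vv) = diag(6(2u + 3), 12(v - 1)).
At (-2, -1): H = diag(-6, -24).
Both eigenvalues are negative, so H is negative definite: a local maximum.

local maximum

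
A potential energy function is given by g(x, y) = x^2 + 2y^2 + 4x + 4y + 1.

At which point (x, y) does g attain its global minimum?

g(x,y) separates as P(x) + Q(y) + 1, so its minimum is min P + min Q + 1.
P'(x) = 2x + 4 vanishes at x ∈ {-2}; Q'(y) = 4y + 4 vanishes at y ∈ {-1}.
Local minima of P (where P''>0): P(-2)=-4. Local minima of Q: Q(-1)=-2.
So the global minimum of g is P(-2) + Q(-1) + 1 = -4 − 2 + 1 = -5, attained at (-2, -1).

(-2, -1)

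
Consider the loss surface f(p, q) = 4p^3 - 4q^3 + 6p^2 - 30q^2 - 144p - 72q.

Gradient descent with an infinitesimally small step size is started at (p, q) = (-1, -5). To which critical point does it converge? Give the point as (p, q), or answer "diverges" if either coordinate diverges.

(3, -3)

f is separable, so gradient descent decouples: p follows -∂f/∂p, q follows -∂f/∂q.
∂f/∂p = 12(p - 3)(p + 4); at p=-1 this is -144, so p increases.
∂f/∂q = -12(q + 2)(q + 3); at q=-5 this is -72, so q increases.
p converges to its nearest critical value 3 (a local min of the p-part); q converges to -3. The iterate converges to (3, -3).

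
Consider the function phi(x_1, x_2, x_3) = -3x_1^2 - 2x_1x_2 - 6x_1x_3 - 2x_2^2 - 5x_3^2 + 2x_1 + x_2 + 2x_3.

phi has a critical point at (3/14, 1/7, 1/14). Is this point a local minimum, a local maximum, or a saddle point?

local maximum

The Hessian is constant: H = [[-6, -2, -6], [-2, -4, 0], [-6, 0, -10]].
Leading principal minors: Δ₁ = -6, Δ₂ = 20, Δ₃ = -56.
The minors alternate sign starting negative (−, +, −), so H is negative definite: a local maximum.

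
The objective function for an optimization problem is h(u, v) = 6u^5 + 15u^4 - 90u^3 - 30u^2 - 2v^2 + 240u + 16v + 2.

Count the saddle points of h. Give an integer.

h separates as a function of u plus a function of v, so ∇h=0 decouples.
∂h/∂u = 30(u - 2)(u - 1)(u + 1)(u + 4) = 0 at u ∈ {-4, -1, 1, 2}; ∂h/∂v = -4(v - 4) = 0 at v ∈ {4}.
The Hessian is diagonal: diag(h_uu, h_vv). Second derivatives: h_uu(-4)=-2700, h_uu(-1)=540, h_uu(1)=-300, h_uu(2)=540; h_vv(4)=-4.
Saddle points occur where the two diagonal entries have opposite signs: (-1, 4), (2, 4). Count: 2.

2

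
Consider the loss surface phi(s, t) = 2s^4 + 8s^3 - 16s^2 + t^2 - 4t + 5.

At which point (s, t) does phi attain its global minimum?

phi(s,t) separates as P(s) + Q(t) + 5, so its minimum is min P + min Q + 5.
P'(s) = 8s(s - 1)(s + 4) vanishes at s ∈ {-4, 0, 1}; Q'(t) = 2(t - 2) vanishes at t ∈ {2}.
Local minima of P (where P''>0): P(-4)=-256, P(1)=-6. Local minima of Q: Q(2)=-4.
So the global minimum of phi is P(-4) + Q(2) + 5 = -256 − 4 + 5 = -255, attained at (-4, 2).

(-4, 2)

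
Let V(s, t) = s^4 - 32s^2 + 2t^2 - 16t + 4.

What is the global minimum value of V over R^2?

V(s,t) separates as P(s) + Q(t) + 4, so its minimum is min P + min Q + 4.
P'(s) = 4s(s - 4)(s + 4) vanishes at s ∈ {-4, 0, 4}; Q'(t) = 4(t - 4) vanishes at t ∈ {4}.
Local minima of P (where P''>0): P(-4)=-256, P(4)=-256. Local minima of Q: Q(4)=-32.
So the global minimum of V is P(-4) + Q(4) + 4 = -256 − 32 + 4 = -284, attained at (-4, 4).

-284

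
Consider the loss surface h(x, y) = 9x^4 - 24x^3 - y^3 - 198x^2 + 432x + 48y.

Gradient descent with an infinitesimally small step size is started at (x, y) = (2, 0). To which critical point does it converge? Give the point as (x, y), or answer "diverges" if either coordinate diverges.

h is separable, so gradient descent decouples: x follows -∂h/∂x, y follows -∂h/∂y.
∂h/∂x = 36(x - 4)(x - 1)(x + 3); at x=2 this is -360, so x increases.
∂h/∂y = -3(y - 4)(y + 4); at y=0 this is 48, so y decreases.
x converges to its nearest critical value 4 (a local min of the x-part); y converges to -4. The iterate converges to (4, -4).

(4, -4)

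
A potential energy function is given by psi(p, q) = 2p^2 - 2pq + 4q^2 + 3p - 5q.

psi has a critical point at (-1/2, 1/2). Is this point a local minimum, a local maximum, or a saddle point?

The Hessian of psi is constant: H = [[4, -2], [-2, 8]].
det(H) = 4·8 − (-2)² = 28.
det(H) > 0 and tr(H) = 12 > 0, so H is positive definite and the point is a local minimum.

local minimum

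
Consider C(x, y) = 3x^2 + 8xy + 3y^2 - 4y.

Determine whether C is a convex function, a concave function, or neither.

C is quadratic, so its Hessian is the constant matrix H = [[6, 8], [8, 6]].
det(H) = -28, tr(H) = 12.
det(H) < 0, so H is indefinite: neither convex nor concave.

neither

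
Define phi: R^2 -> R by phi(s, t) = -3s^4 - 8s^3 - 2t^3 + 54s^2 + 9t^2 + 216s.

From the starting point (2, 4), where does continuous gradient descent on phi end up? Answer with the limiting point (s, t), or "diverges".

phi is separable, so gradient descent decouples: s follows -∂phi/∂s, t follows -∂phi/∂t.
∂phi/∂s = -12(s - 3)(s + 2)(s + 3); at s=2 this is 240, so s decreases.
∂phi/∂t = -6t(t - 3); at t=4 this is -24, so t increases.
The t-coordinate has no critical point in that direction and runs off to infinity.

diverges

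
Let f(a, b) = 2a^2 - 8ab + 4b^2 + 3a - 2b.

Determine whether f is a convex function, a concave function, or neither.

f is quadratic, so its Hessian is the constant matrix H = [[4, -8], [-8, 8]].
det(H) = -32, tr(H) = 12.
det(H) < 0, so H is indefinite: neither convex nor concave.

neither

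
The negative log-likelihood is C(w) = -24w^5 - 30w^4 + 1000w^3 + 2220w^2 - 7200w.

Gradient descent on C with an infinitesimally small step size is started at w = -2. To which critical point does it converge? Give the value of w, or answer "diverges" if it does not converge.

C'(w) = -120(w - 5)(w - 1)(w + 3)(w + 4), so C'(-2) = -5040.
Gradient descent moves in the -C' direction, i.e. w is increasing.
The nearest critical point in that direction is w = 1, where C'' = 9600 > 0 (a local minimum). The iterate converges there.

1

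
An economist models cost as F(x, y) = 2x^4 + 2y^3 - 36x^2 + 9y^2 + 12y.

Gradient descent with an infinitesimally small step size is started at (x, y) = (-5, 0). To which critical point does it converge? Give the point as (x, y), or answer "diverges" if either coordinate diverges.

(-3, -1)

F is separable, so gradient descent decouples: x follows -∂F/∂x, y follows -∂F/∂y.
∂F/∂x = 8x(x - 3)(x + 3); at x=-5 this is -640, so x increases.
∂F/∂y = 6(y + 1)(y + 2); at y=0 this is 12, so y decreases.
x converges to its nearest critical value -3 (a local min of the x-part); y converges to -1. The iterate converges to (-3, -1).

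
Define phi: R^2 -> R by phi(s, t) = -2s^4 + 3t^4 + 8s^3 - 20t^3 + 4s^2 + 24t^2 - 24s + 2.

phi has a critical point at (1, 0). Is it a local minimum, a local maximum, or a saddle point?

The mixed partial ∂²phi/∂s∂t is 0, so the Hessian at any point is diag(phi_ss, phi_tt) = diag(8(-3s^2 + 6s + 1), 12(3t^2 - 10t + 4)).
At (1, 0): H = diag(32, 48).
Both eigenvalues are positive, so H is positive definite: a local minimum.

local minimum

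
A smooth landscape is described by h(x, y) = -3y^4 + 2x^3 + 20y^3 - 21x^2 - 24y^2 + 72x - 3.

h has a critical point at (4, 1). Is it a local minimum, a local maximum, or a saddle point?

The mixed partial ∂²h/∂x∂y is 0, so the Hessian at any point is diag(h_xx, h_yy) = diag(6(2x - 7), 12(-3y^2 + 10y - 4)).
At (4, 1): H = diag(6, 36).
Both eigenvalues are positive, so H is positive definite: a local minimum.

local minimum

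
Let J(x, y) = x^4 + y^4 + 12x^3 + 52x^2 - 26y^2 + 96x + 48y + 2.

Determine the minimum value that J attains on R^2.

J(x,y) separates as P(x) + Q(y) + 2, so its minimum is min P + min Q + 2.
P'(x) = 4(x + 2)(x + 3)(x + 4) vanishes at x ∈ {-4, -3, -2}; Q'(y) = 4(y - 3)(y - 1)(y + 4) vanishes at y ∈ {-4, 1, 3}.
Local minima of P (where P''>0): P(-4)=-64, P(-2)=-64. Local minima of Q: Q(-4)=-352, Q(3)=-9.
So the global minimum of J is P(-4) + Q(-4) + 2 = -64 − 352 + 2 = -414, attained at (-4, -4).

-414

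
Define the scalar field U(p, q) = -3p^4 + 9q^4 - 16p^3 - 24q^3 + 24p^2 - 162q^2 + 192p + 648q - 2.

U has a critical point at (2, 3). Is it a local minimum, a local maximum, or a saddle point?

saddle point

The mixed partial ∂²U/∂p∂q is 0, so the Hessian at any point is diag(U_pp, U_qq) = diag(12(-3p^2 - 8p + 4), 36(3q^2 - 4q - 9)).
At (2, 3): H = diag(-288, 216).
The eigenvalues have opposite signs, so H is indefinite: a saddle point.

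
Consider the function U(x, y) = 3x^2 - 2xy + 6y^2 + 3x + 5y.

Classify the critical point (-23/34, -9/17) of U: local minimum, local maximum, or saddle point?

The Hessian of U is constant: H = [[6, -2], [-2, 12]].
det(H) = 6·12 − (-2)² = 68.
det(H) > 0 and tr(H) = 18 > 0, so H is positive definite and the point is a local minimum.

local minimum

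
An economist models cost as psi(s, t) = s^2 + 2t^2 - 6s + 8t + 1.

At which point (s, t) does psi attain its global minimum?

(3, -2)

psi(s,t) separates as P(s) + Q(t) + 1, so its minimum is min P + min Q + 1.
P'(s) = 2s - 6 vanishes at s ∈ {3}; Q'(t) = 4(t + 2) vanishes at t ∈ {-2}.
Local minima of P (where P''>0): P(3)=-9. Local minima of Q: Q(-2)=-8.
So the global minimum of psi is P(3) + Q(-2) + 1 = -9 − 8 + 1 = -16, attained at (3, -2).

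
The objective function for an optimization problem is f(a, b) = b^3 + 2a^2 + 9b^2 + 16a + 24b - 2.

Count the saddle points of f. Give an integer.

1

f separates as a function of a plus a function of b, so ∇f=0 decouples.
∂f/∂a = 4(a + 4) = 0 at a ∈ {-4}; ∂f/∂b = 3(b + 2)(b + 4) = 0 at b ∈ {-4, -2}.
The Hessian is diagonal: diag(f_aa, f_bb). Second derivatives: f_aa(-4)=4; f_bb(-4)=-6, f_bb(-2)=6.
Saddle points occur where the two diagonal entries have opposite signs: (-4, -4). Count: 1.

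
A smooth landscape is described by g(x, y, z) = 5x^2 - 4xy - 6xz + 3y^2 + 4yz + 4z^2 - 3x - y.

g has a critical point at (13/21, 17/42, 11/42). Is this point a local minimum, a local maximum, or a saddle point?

The Hessian is constant: H = [[10, -4, -6], [-4, 6, 4], [-6, 4, 8]].
Leading principal minors: Δ₁ = 10, Δ₂ = 44, Δ₃ = 168.
All leading minors are positive, so H is positive definite: a local minimum.

local minimum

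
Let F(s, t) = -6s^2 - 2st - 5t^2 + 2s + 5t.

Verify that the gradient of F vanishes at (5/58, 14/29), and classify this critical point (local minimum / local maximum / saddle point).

local maximum

∇F = (-12s - 2t + 2, -2s - 10t + 5); substituting (5/58, 14/29) gives ∇F = (0, 0), so (5/58, 14/29) is indeed a critical point.
The Hessian of F is constant: H = [[-12, -2], [-2, -10]].
det(H) = (-12)·(-10) − (-2)² = 116.
det(H) > 0 and tr(H) = -22 < 0, so H is negative definite and the point is a local maximum.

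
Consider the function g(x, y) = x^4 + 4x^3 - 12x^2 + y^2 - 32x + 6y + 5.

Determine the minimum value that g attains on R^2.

g(x,y) separates as P(x) + Q(y) + 5, so its minimum is min P + min Q + 5.
P'(x) = 4(x - 2)(x + 1)(x + 4) vanishes at x ∈ {-4, -1, 2}; Q'(y) = 2y + 6 vanishes at y ∈ {-3}.
Local minima of P (where P''>0): P(-4)=-64, P(2)=-64. Local minima of Q: Q(-3)=-9.
So the global minimum of g is P(-4) + Q(-3) + 5 = -64 − 9 + 5 = -68, attained at (-4, -3).

-68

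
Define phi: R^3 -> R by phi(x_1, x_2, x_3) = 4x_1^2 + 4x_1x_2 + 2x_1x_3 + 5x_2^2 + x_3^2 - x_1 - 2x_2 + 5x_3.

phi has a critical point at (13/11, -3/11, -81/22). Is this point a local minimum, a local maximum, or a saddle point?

The Hessian is constant: H = [[8, 4, 2], [4, 10, 0], [2, 0, 2]].
Leading principal minors: Δ₁ = 8, Δ₂ = 64, Δ₃ = 88.
All leading minors are positive, so H is positive definite: a local minimum.

local minimum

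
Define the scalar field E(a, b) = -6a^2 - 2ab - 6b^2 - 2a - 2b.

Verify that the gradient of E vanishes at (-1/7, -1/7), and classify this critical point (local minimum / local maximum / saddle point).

∇E = (-12a - 2b - 2, -2a - 12b - 2); substituting (-1/7, -1/7) gives ∇E = (0, 0), so (-1/7, -1/7) is indeed a critical point.
The Hessian of E is constant: H = [[-12, -2], [-2, -12]].
det(H) = (-12)·(-12) − (-2)² = 140.
det(H) > 0 and tr(H) = -24 < 0, so H is negative definite and the point is a local maximum.

local maximum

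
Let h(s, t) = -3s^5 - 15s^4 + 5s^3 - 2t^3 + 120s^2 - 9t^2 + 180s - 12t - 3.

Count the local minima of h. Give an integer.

2

h separates as a function of s plus a function of t, so ∇h=0 decouples.
∂h/∂s = -15(s - 2)(s + 1)(s + 2)(s + 3) = 0 at s ∈ {-3, -2, -1, 2}; ∂h/∂t = -6(t + 1)(t + 2) = 0 at t ∈ {-2, -1}.
The Hessian is diagonal: diag(h_ss, h_tt). Second derivatives: h_ss(-3)=150, h_ss(-2)=-60, h_ss(-1)=90, h_ss(2)=-900; h_tt(-2)=6, h_tt(-1)=-6.
Local minima occur where both diagonal entries positive: (-3, -2), (-1, -2). Count: 2.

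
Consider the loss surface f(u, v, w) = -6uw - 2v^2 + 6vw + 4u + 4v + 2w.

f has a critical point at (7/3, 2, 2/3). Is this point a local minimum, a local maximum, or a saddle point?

saddle point

The Hessian is constant: H = [[0, 0, -6], [0, -4, 6], [-6, 6, 0]].
Leading principal minors: Δ₁ = 0, Δ₂ = 0, Δ₃ = 144.
The minors fit neither the all-positive nor the alternating-sign pattern, so H is indefinite: a saddle point.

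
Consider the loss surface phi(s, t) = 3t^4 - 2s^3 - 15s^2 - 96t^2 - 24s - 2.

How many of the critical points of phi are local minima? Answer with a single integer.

phi separates as a function of s plus a function of t, so ∇phi=0 decouples.
∂phi/∂s = -6(s + 1)(s + 4) = 0 at s ∈ {-4, -1}; ∂phi/∂t = 12t(t - 4)(t + 4) = 0 at t ∈ {-4, 0, 4}.
The Hessian is diagonal: diag(phi_ss, phi_tt). Second derivatives: phi_ss(-4)=18, phi_ss(-1)=-18; phi_tt(-4)=384, phi_tt(0)=-192, phi_tt(4)=384.
Local minima occur where both diagonal entries positive: (-4, -4), (-4, 4). Count: 2.

2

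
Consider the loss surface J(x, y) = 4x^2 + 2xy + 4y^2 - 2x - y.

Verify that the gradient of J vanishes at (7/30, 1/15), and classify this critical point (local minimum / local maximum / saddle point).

local minimum

∇J = (8x + 2y - 2, 2x + 8y - 1); substituting (7/30, 1/15) gives ∇J = (0, 0), so (7/30, 1/15) is indeed a critical point.
The Hessian of J is constant: H = [[8, 2], [2, 8]].
det(H) = 8·8 − 2² = 60.
det(H) > 0 and tr(H) = 16 > 0, so H is positive definite and the point is a local minimum.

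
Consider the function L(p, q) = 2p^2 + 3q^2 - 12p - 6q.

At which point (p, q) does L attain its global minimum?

L(p,q) separates as A(p) + B(q), so its minimum is min A + min B.
A'(p) = 4p - 12 vanishes at p ∈ {3}; B'(q) = 6q - 6 vanishes at q ∈ {1}.
Local minima of A (where A''>0): A(3)=-18. Local minima of B: B(1)=-3.
So the global minimum of L is A(3) + B(1) = -18 − 3 = -21, attained at (3, 1).

(3, 1)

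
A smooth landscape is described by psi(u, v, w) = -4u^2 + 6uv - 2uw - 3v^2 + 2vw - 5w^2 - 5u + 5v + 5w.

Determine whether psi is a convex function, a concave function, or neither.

psi is quadratic, so its Hessian is the constant matrix H = [[-8, 6, -2], [6, -6, 2], [-2, 2, -10]].
Leading principal minors: -8, 12, -112.
Signs alternate −, +, − ⇒ H ≺ 0 ⇒ concave.

concave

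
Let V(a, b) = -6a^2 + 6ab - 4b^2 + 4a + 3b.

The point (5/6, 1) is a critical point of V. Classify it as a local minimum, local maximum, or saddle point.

local maximum

The Hessian of V is constant: H = [[-12, 6], [6, -8]].
det(H) = (-12)·(-8) − 6² = 60.
det(H) > 0 and tr(H) = -20 < 0, so H is negative definite and the point is a local maximum.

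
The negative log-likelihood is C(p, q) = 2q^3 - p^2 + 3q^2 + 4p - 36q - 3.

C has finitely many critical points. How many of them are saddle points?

C separates as a function of p plus a function of q, so ∇C=0 decouples.
∂C/∂p = -2(p - 2) = 0 at p ∈ {2}; ∂C/∂q = 6(q - 2)(q + 3) = 0 at q ∈ {-3, 2}.
The Hessian is diagonal: diag(C_pp, C_qq). Second derivatives: C_pp(2)=-2; C_qq(-3)=-30, C_qq(2)=30.
Saddle points occur where the two diagonal entries have opposite signs: (2, 2). Count: 1.

1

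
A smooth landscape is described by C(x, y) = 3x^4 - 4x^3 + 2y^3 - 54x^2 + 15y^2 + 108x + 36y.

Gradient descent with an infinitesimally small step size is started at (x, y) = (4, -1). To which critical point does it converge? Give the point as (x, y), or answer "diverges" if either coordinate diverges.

(3, -2)

C is separable, so gradient descent decouples: x follows -∂C/∂x, y follows -∂C/∂y.
∂C/∂x = 12(x - 3)(x - 1)(x + 3); at x=4 this is 252, so x decreases.
∂C/∂y = 6(y + 2)(y + 3); at y=-1 this is 12, so y decreases.
x converges to its nearest critical value 3 (a local min of the x-part); y converges to -2. The iterate converges to (3, -2).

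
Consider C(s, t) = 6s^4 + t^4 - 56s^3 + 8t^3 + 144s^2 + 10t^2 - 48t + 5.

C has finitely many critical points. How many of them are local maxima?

1

C separates as a function of s plus a function of t, so ∇C=0 decouples.
∂C/∂s = 24s(s - 4)(s - 3) = 0 at s ∈ {0, 3, 4}; ∂C/∂t = 4(t - 1)(t + 3)(t + 4) = 0 at t ∈ {-4, -3, 1}.
The Hessian is diagonal: diag(C_ss, C_tt). Second derivatives: C_ss(0)=288, C_ss(3)=-72, C_ss(4)=96; C_tt(-4)=20, C_tt(-3)=-16, C_tt(1)=80.
Local maxima occur where both diagonal entries negative: (3, -3). Count: 1.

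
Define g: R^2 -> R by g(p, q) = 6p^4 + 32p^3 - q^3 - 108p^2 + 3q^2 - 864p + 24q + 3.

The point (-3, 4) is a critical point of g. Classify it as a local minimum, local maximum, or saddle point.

local maximum

The mixed partial ∂²g/∂p∂q is 0, so the Hessian at any point is diag(g_pp, g_qq) = diag(24(3p^2 + 8p - 9), 6(-q + 1)).
At (-3, 4): H = diag(-144, -18).
Both eigenvalues are negative, so H is negative definite: a local maximum.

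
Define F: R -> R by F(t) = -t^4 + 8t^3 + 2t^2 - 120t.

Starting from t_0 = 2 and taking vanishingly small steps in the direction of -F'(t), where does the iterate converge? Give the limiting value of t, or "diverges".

F'(t) = -4(t - 5)(t - 3)(t + 2), so F'(2) = -48.
Gradient descent moves in the -F' direction, i.e. t is increasing.
The nearest critical point in that direction is t = 3, where F'' = 40 > 0 (a local minimum). The iterate converges there.

3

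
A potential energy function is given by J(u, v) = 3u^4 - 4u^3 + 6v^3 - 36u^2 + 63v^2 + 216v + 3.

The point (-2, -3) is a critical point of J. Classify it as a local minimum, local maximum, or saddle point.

The mixed partial ∂²J/∂u∂v is 0, so the Hessian at any point is diag(J_uu, J_vv) = diag(12(3u^2 - 2u - 6), 18(2v + 7)).
At (-2, -3): H = diag(120, 18).
Both eigenvalues are positive, so H is positive definite: a local minimum.

local minimum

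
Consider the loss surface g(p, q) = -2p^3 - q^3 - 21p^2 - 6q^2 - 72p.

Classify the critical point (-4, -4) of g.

local minimum

The mixed partial ∂²g/∂p∂q is 0, so the Hessian at any point is diag(g_pp, g_qq) = diag(-6(2p + 7), -6(q + 2)).
At (-4, -4): H = diag(6, 12).
Both eigenvalues are positive, so H is positive definite: a local minimum.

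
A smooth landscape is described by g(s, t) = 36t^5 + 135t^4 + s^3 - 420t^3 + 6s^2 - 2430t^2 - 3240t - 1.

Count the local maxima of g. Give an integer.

2

g separates as a function of s plus a function of t, so ∇g=0 decouples.
∂g/∂s = 3s(s + 4) = 0 at s ∈ {-4, 0}; ∂g/∂t = 180(t - 3)(t + 1)(t + 2)(t + 3) = 0 at t ∈ {-3, -2, -1, 3}.
The Hessian is diagonal: diag(g_ss, g_tt). Second derivatives: g_ss(-4)=-12, g_ss(0)=12; g_tt(-3)=-2160, g_tt(-2)=900, g_tt(-1)=-1440, g_tt(3)=21600.
Local maxima occur where both diagonal entries negative: (-4, -3), (-4, -1). Count: 2.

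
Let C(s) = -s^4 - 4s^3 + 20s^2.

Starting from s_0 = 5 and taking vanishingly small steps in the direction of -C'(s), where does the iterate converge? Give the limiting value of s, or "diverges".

diverges

C'(s) = -4s(s - 2)(s + 5), so C'(5) = -600.
Gradient descent moves in the -C' direction, i.e. s is increasing.
There is no critical point above s=5, and C' keeps the same sign, so the iterate runs off to +∞.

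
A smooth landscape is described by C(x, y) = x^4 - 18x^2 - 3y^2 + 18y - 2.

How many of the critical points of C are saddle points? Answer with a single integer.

2

C separates as a function of x plus a function of y, so ∇C=0 decouples.
∂C/∂x = 4x(x - 3)(x + 3) = 0 at x ∈ {-3, 0, 3}; ∂C/∂y = -6(y - 3) = 0 at y ∈ {3}.
The Hessian is diagonal: diag(C_xx, C_yy). Second derivatives: C_xx(-3)=72, C_xx(0)=-36, C_xx(3)=72; C_yy(3)=-6.
Saddle points occur where the two diagonal entries have opposite signs: (-3, 3), (3, 3). Count: 2.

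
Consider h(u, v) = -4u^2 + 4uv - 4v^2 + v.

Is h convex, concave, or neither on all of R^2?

h is quadratic, so its Hessian is the constant matrix H = [[-8, 4], [4, -8]].
det(H) = 48, tr(H) = -16.
det(H) > 0 and tr(H) < 0, so H is negative definite everywhere: concave.

concave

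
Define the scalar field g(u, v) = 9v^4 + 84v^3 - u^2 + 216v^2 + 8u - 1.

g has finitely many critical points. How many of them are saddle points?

g separates as a function of u plus a function of v, so ∇g=0 decouples.
∂g/∂u = -2(u - 4) = 0 at u ∈ {4}; ∂g/∂v = 36v(v + 3)(v + 4) = 0 at v ∈ {-4, -3, 0}.
The Hessian is diagonal: diag(g_uu, g_vv). Second derivatives: g_uu(4)=-2; g_vv(-4)=144, g_vv(-3)=-108, g_vv(0)=432.
Saddle points occur where the two diagonal entries have opposite signs: (4, -4), (4, 0). Count: 2.

2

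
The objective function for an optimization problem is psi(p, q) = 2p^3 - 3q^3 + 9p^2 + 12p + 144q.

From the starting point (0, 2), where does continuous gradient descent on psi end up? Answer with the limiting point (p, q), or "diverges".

(-1, -4)

psi is separable, so gradient descent decouples: p follows -∂psi/∂p, q follows -∂psi/∂q.
∂psi/∂p = 6(p + 1)(p + 2); at p=0 this is 12, so p decreases.
∂psi/∂q = -9(q - 4)(q + 4); at q=2 this is 108, so q decreases.
p converges to its nearest critical value -1 (a local min of the p-part); q converges to -4. The iterate converges to (-1, -4).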